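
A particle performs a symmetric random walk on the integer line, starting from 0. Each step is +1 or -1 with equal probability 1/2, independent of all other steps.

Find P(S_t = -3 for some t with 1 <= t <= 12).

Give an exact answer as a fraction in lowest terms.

Answer: 397/1024

Derivation:
Count via complement. Let g(t,s) = #length-t paths at position s with S_1..S_t all ≠ -3.
g(t,s) = g(t-1,s-1) + g(t-1,s+1) for s ≠ -3; g(t,-3) = 0.
t=0: g(0,0)=1
t=1: g(1,-1)=1 g(1,1)=1
t=2: g(2,-2)=1 g(2,0)=2 g(2,2)=1
t=3: g(3,-1)=3 g(3,1)=3 g(3,3)=1
t=4: g(4,-2)=3 g(4,0)=6 g(4,2)=4 g(4,4)=1
t=5: g(5,-1)=9 g(5,1)=10 g(5,3)=5 g(5,5)=1
t=6: g(6,-2)=9 g(6,0)=19 g(6,2)=15 g(6,4)=6 g(6,6)=1
t=7: g(7,-1)=28 g(7,1)=34 g(7,3)=21 g(7,5)=7 g(7,7)=1
t=8: g(8,-2)=28 g(8,0)=62 g(8,2)=55 g(8,4)=28 g(8,6)=8 g(8,8)=1
t=9: g(9,-1)=90 g(9,1)=117 g(9,3)=83 g(9,5)=36 g(9,7)=9 g(9,9)=1
t=10: g(10,-2)=90 g(10,0)=207 g(10,2)=200 g(10,4)=119 g(10,6)=45 g(10,8)=10 g(10,10)=1
t=11: g(11,-1)=297 g(11,1)=407 g(11,3)=319 g(11,5)=164 g(11,7)=55 g(11,9)=11 g(11,11)=1
t=12: g(12,-2)=297 g(12,0)=704 g(12,2)=726 g(12,4)=483 g(12,6)=219 g(12,8)=66 g(12,10)=12 g(12,12)=1
Paths never hitting -3: Σ_s g(12,s) = 2508
Paths hitting -3: 2^12 - 2508 = 1588
P = 1588/4096 = 397/1024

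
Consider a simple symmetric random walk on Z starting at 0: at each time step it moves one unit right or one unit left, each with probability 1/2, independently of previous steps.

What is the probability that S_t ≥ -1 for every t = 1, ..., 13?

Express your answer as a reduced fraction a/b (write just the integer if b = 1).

Answer: 429/1024

Derivation:
Let f(t,s) = #length-t paths at position s with S_1..S_t all ≥ -1.
f(t,s) = f(t-1,s-1) + f(t-1,s+1) for s ≥ -1; f(t,s) = 0 for s < -1.
t=0: f(0,0)=1
t=1: f(1,-1)=1 f(1,1)=1
t=2: f(2,0)=2 f(2,2)=1
t=3: f(3,-1)=2 f(3,1)=3 f(3,3)=1
t=4: f(4,0)=5 f(4,2)=4 f(4,4)=1
t=5: f(5,-1)=5 f(5,1)=9 f(5,3)=5 f(5,5)=1
t=6: f(6,0)=14 f(6,2)=14 f(6,4)=6 f(6,6)=1
t=7: f(7,-1)=14 f(7,1)=28 f(7,3)=20 f(7,5)=7 f(7,7)=1
t=8: f(8,0)=42 f(8,2)=48 f(8,4)=27 f(8,6)=8 f(8,8)=1
t=9: f(9,-1)=42 f(9,1)=90 f(9,3)=75 f(9,5)=35 f(9,7)=9 f(9,9)=1
t=10: f(10,0)=132 f(10,2)=165 f(10,4)=110 f(10,6)=44 f(10,8)=10 f(10,10)=1
t=11: f(11,-1)=132 f(11,1)=297 f(11,3)=275 f(11,5)=154 f(11,7)=54 f(11,9)=11 f(11,11)=1
t=12: f(12,0)=429 f(12,2)=572 f(12,4)=429 f(12,6)=208 f(12,8)=65 f(12,10)=12 f(12,12)=1
t=13: f(13,-1)=429 f(13,1)=1001 f(13,3)=1001 f(13,5)=637 f(13,7)=273 f(13,9)=77 f(13,11)=13 f(13,13)=1
Σ_s f(13,s) = 3432
P = 3432/8192 = 429/1024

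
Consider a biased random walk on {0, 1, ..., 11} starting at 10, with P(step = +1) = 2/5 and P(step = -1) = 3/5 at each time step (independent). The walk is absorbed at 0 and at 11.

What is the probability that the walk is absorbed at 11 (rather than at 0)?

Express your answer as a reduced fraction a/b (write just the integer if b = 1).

Biased walk: p = 2/5, q = 3/5, r = q/p = 3/2
Gambler's ruin: P(hit 11 before 0 | start at 10) = (1 - r^a)/(1 - r^N)
r^10 = 59049/1024; r^11 = 177147/2048
P = (1 - 59049/1024) / (1 - 177147/2048) = -58025/1024 / -175099/2048 = 116050/175099

Answer: 116050/175099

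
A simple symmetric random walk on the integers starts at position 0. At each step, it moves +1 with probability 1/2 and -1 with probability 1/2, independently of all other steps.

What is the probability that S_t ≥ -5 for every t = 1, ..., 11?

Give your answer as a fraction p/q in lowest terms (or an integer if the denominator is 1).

Let f(t,s) = #length-t paths at position s with S_1..S_t all ≥ -5.
f(t,s) = f(t-1,s-1) + f(t-1,s+1) for s ≥ -5; f(t,s) = 0 for s < -5.
t=0: f(0,0)=1
t=1: f(1,-1)=1 f(1,1)=1
t=2: f(2,-2)=1 f(2,0)=2 f(2,2)=1
t=3: f(3,-3)=1 f(3,-1)=3 f(3,1)=3 f(3,3)=1
t=4: f(4,-4)=1 f(4,-2)=4 f(4,0)=6 f(4,2)=4 f(4,4)=1
t=5: f(5,-5)=1 f(5,-3)=5 f(5,-1)=10 f(5,1)=10 f(5,3)=5 f(5,5)=1
t=6: f(6,-4)=6 f(6,-2)=15 f(6,0)=20 f(6,2)=15 f(6,4)=6 f(6,6)=1
t=7: f(7,-5)=6 f(7,-3)=21 f(7,-1)=35 f(7,1)=35 f(7,3)=21 f(7,5)=7 f(7,7)=1
t=8: f(8,-4)=27 f(8,-2)=56 f(8,0)=70 f(8,2)=56 f(8,4)=28 f(8,6)=8 f(8,8)=1
t=9: f(9,-5)=27 f(9,-3)=83 f(9,-1)=126 f(9,1)=126 f(9,3)=84 f(9,5)=36 f(9,7)=9 f(9,9)=1
t=10: f(10,-4)=110 f(10,-2)=209 f(10,0)=252 f(10,2)=210 f(10,4)=120 f(10,6)=45 f(10,8)=10 f(10,10)=1
t=11: f(11,-5)=110 f(11,-3)=319 f(11,-1)=461 f(11,1)=462 f(11,3)=330 f(11,5)=165 f(11,7)=55 f(11,9)=11 f(11,11)=1
Σ_s f(11,s) = 1914
P = 1914/2048 = 957/1024

Answer: 957/1024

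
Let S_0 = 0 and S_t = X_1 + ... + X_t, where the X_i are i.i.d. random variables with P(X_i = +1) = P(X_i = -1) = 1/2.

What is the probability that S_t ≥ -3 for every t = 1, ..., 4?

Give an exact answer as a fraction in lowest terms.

Let f(t,s) = #length-t paths at position s with S_1..S_t all ≥ -3.
f(t,s) = f(t-1,s-1) + f(t-1,s+1) for s ≥ -3; f(t,s) = 0 for s < -3.
t=0: f(0,0)=1
t=1: f(1,-1)=1 f(1,1)=1
t=2: f(2,-2)=1 f(2,0)=2 f(2,2)=1
t=3: f(3,-3)=1 f(3,-1)=3 f(3,1)=3 f(3,3)=1
t=4: f(4,-2)=4 f(4,0)=6 f(4,2)=4 f(4,4)=1
Σ_s f(4,s) = 15
P = 15/16 = 15/16

Answer: 15/16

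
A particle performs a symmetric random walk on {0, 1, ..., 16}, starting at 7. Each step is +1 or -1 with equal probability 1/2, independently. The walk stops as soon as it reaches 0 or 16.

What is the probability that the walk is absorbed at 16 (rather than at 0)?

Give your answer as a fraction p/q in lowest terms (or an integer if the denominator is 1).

Answer: 7/16

Derivation:
Symmetric walk (p = 1/2): the harmonic-function argument gives P(hit 16 before 0 | start at 7) = a/N.
P = 7/16 = 7/16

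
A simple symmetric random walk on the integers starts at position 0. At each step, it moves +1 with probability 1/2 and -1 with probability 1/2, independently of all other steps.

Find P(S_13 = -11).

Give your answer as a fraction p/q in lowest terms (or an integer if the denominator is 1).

To reach position -11 after 13 steps: need 1 step of +1 and 12 of -1.
Favorable paths: C(13,1) = 13
Total paths: 2^13 = 8192
P = 13/8192 = 13/8192

Answer: 13/8192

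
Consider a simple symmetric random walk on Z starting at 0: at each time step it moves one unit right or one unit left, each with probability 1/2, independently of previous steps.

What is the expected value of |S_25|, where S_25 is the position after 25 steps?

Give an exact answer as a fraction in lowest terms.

Answer: 16900975/4194304

Derivation:
S_25 takes values m ≡ 1 (mod 2) with |m| ≤ 25; P(S_25=m) = C(25,(25+m)/2)/2^25.
Total paths: 2^25 = 33554432
Distribution: P(S=-25)=1/33554432, P(S=-23)=25/33554432, P(S=-21)=300/33554432, P(S=-19)=2300/33554432, P(S=-17)=12650/33554432, P(S=-15)=53130/33554432, P(S=-13)=177100/33554432, P(S=-11)=480700/33554432, P(S=-9)=1081575/33554432, P(S=-7)=2042975/33554432, P(S=-5)=3268760/33554432, P(S=-3)=4457400/33554432, P(S=-1)=5200300/33554432, P(S=1)=5200300/33554432, P(S=3)=4457400/33554432, P(S=5)=3268760/33554432, P(S=7)=2042975/33554432, P(S=9)=1081575/33554432, P(S=11)=480700/33554432, P(S=13)=177100/33554432, P(S=15)=53130/33554432, P(S=17)=12650/33554432, P(S=19)=2300/33554432, P(S=21)=300/33554432, P(S=23)=25/33554432, P(S=25)=1/33554432
E[|S_25|] = Σ_m |m|·P(S_25=m) = 135207800/33554432 = 16900975/4194304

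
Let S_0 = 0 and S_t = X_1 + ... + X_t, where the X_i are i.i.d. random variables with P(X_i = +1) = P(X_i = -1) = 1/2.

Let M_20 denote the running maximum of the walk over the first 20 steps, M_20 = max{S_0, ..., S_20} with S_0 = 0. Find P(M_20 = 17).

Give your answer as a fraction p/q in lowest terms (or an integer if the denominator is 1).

Let M_20 = max(S_0,...,S_20). Use the reflection principle: for j ≥ 1, #{paths with M_20 ≥ j} = #{S_20 ≥ j} + #{S_20 ≥ j+1}.
By reflection, #{M_20 ≥ 17} = #{S_20 ≥ 17} + #{S_20 ≥ 18} = 21 + 21 = 42.
#{M_20 ≥ 18} = #{S_20 ≥ 18} + #{S_20 ≥ 19} = 21 + 1 = 22.
#{M_20 = 17} = 42 - 22 = 20.
P(M_20 = 17) = 20/1048576 = 5/262144

Answer: 5/262144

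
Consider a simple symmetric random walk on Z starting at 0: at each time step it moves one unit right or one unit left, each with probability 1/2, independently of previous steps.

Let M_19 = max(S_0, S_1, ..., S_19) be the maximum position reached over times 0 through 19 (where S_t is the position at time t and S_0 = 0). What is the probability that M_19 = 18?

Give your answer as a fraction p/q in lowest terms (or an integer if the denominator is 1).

Answer: 1/524288

Derivation:
Let M_19 = max(S_0,...,S_19). Use the reflection principle: for j ≥ 1, #{paths with M_19 ≥ j} = #{S_19 ≥ j} + #{S_19 ≥ j+1}.
By reflection, #{M_19 ≥ 18} = #{S_19 ≥ 18} + #{S_19 ≥ 19} = 1 + 1 = 2.
#{M_19 ≥ 19} = #{S_19 ≥ 19} + #{S_19 ≥ 20} = 1 + 0 = 1.
#{M_19 = 18} = 2 - 1 = 1.
P(M_19 = 18) = 1/524288 = 1/524288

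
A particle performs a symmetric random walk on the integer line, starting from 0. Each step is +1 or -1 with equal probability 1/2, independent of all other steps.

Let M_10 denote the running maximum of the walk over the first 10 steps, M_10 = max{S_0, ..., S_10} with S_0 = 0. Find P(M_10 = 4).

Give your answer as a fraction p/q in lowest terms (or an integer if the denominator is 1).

Answer: 15/128

Derivation:
Let M_10 = max(S_0,...,S_10). Use the reflection principle: for j ≥ 1, #{paths with M_10 ≥ j} = #{S_10 ≥ j} + #{S_10 ≥ j+1}.
By reflection, #{M_10 ≥ 4} = #{S_10 ≥ 4} + #{S_10 ≥ 5} = 176 + 56 = 232.
#{M_10 ≥ 5} = #{S_10 ≥ 5} + #{S_10 ≥ 6} = 56 + 56 = 112.
#{M_10 = 4} = 232 - 112 = 120.
P(M_10 = 4) = 120/1024 = 15/128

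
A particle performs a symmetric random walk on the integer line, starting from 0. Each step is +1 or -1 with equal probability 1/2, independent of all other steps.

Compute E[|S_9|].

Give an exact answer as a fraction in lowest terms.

S_9 takes values m ≡ 1 (mod 2) with |m| ≤ 9; P(S_9=m) = C(9,(9+m)/2)/2^9.
Total paths: 2^9 = 512
Distribution: P(S=-9)=1/512, P(S=-7)=9/512, P(S=-5)=36/512, P(S=-3)=84/512, P(S=-1)=126/512, P(S=1)=126/512, P(S=3)=84/512, P(S=5)=36/512, P(S=7)=9/512, P(S=9)=1/512
E[|S_9|] = Σ_m |m|·P(S_9=m) = 1260/512 = 315/128

Answer: 315/128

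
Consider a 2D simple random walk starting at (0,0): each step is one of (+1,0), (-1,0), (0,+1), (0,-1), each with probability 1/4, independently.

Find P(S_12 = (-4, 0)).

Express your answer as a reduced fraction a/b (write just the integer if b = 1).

Let h be the number of horizontal steps (so 12-h are vertical). To end at (-4,0) need (h-4)/2 right-steps and ((12-h)+0)/2 up-steps.
Sum over h with 4 ≤ h ≤ 12, h ≡ 0 (mod 2), 12-h ≡ 0 (mod 2):
h=4: C(12,4)·C(4,0)·C(8,4) = 495·1·70 = 34650
h=6: C(12,6)·C(6,1)·C(6,3) = 924·6·20 = 110880
h=8: C(12,8)·C(8,2)·C(4,2) = 495·28·6 = 83160
h=10: C(12,10)·C(10,3)·C(2,1) = 66·120·2 = 15840
h=12: C(12,12)·C(12,4)·C(0,0) = 1·495·1 = 495
Total favorable: 245025
Total paths: 4^12 = 16777216
P = 245025/16777216 = 245025/16777216

Answer: 245025/16777216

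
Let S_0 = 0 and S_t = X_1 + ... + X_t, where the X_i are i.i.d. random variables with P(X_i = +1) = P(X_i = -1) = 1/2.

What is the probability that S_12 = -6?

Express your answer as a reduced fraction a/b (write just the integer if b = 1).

To reach position -6 after 12 steps: need 3 steps of +1 and 9 of -1.
Favorable paths: C(12,3) = 220
Total paths: 2^12 = 4096
P = 220/4096 = 55/1024

Answer: 55/1024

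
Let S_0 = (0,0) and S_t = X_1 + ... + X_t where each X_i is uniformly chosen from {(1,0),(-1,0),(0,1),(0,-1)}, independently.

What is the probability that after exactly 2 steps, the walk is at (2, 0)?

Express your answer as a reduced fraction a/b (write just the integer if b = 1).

Answer: 1/16

Derivation:
Let h be the number of horizontal steps (so 2-h are vertical). To end at (2,0) need (h+2)/2 right-steps and ((2-h)+0)/2 up-steps.
Sum over h with 2 ≤ h ≤ 2, h ≡ 0 (mod 2), 2-h ≡ 0 (mod 2):
h=2: C(2,2)·C(2,2)·C(0,0) = 1·1·1 = 1
Total favorable: 1
Total paths: 4^2 = 16
P = 1/16 = 1/16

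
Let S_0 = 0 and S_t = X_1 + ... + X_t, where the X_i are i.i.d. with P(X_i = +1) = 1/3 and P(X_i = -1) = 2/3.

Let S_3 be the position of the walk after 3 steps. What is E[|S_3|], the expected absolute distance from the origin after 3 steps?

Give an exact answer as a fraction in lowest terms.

Answer: 5/3

Derivation:
S_3 takes values m ≡ 1 (mod 2) with |m| ≤ 3; P(S_3=m) = C(3,(3+m)/2) · (1/3)^((3+m)/2) · (2/3)^((3-m)/2).
Distribution: P(S=-3)=8/27, P(S=-1)=4/9, P(S=1)=2/9, P(S=3)=1/27
E[|S_3|] = Σ_m |m|·P(S_3=m) = 5/3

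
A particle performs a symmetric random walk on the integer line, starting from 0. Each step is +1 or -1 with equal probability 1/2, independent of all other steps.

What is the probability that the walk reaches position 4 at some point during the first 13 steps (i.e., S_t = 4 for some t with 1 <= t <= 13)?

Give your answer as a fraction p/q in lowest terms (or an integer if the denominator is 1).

Count via complement. Let g(t,s) = #length-t paths at position s with S_1..S_t all ≠ 4.
g(t,s) = g(t-1,s-1) + g(t-1,s+1) for s ≠ 4; g(t,4) = 0.
t=0: g(0,0)=1
t=1: g(1,-1)=1 g(1,1)=1
t=2: g(2,-2)=1 g(2,0)=2 g(2,2)=1
t=3: g(3,-3)=1 g(3,-1)=3 g(3,1)=3 g(3,3)=1
t=4: g(4,-4)=1 g(4,-2)=4 g(4,0)=6 g(4,2)=4
t=5: g(5,-5)=1 g(5,-3)=5 g(5,-1)=10 g(5,1)=10 g(5,3)=4
t=6: g(6,-6)=1 g(6,-4)=6 g(6,-2)=15 g(6,0)=20 g(6,2)=14
t=7: g(7,-7)=1 g(7,-5)=7 g(7,-3)=21 g(7,-1)=35 g(7,1)=34 g(7,3)=14
t=8: g(8,-8)=1 g(8,-6)=8 g(8,-4)=28 g(8,-2)=56 g(8,0)=69 g(8,2)=48
t=9: g(9,-9)=1 g(9,-7)=9 g(9,-5)=36 g(9,-3)=84 g(9,-1)=125 g(9,1)=117 g(9,3)=48
t=10: g(10,-10)=1 g(10,-8)=10 g(10,-6)=45 g(10,-4)=120 g(10,-2)=209 g(10,0)=242 g(10,2)=165
t=11: g(11,-11)=1 g(11,-9)=11 g(11,-7)=55 g(11,-5)=165 g(11,-3)=329 g(11,-1)=451 g(11,1)=407 g(11,3)=165
t=12: g(12,-12)=1 g(12,-10)=12 g(12,-8)=66 g(12,-6)=220 g(12,-4)=494 g(12,-2)=780 g(12,0)=858 g(12,2)=572
t=13: g(13,-13)=1 g(13,-11)=13 g(13,-9)=78 g(13,-7)=286 g(13,-5)=714 g(13,-3)=1274 g(13,-1)=1638 g(13,1)=1430 g(13,3)=572
Paths never hitting 4: Σ_s g(13,s) = 6006
Paths hitting 4: 2^13 - 6006 = 2186
P = 2186/8192 = 1093/4096

Answer: 1093/4096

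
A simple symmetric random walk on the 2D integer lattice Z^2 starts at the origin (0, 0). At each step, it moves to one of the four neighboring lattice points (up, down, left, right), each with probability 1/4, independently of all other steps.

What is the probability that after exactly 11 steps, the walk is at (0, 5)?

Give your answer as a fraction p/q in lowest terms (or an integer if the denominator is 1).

Let h be the number of horizontal steps (so 11-h are vertical). To end at (0,5) need (h+0)/2 right-steps and ((11-h)+5)/2 up-steps.
Sum over h with 0 ≤ h ≤ 6, h ≡ 0 (mod 2), 11-h ≡ 1 (mod 2):
h=0: C(11,0)·C(0,0)·C(11,8) = 1·1·165 = 165
h=2: C(11,2)·C(2,1)·C(9,7) = 55·2·36 = 3960
h=4: C(11,4)·C(4,2)·C(7,6) = 330·6·7 = 13860
h=6: C(11,6)·C(6,3)·C(5,5) = 462·20·1 = 9240
Total favorable: 27225
Total paths: 4^11 = 4194304
P = 27225/4194304 = 27225/4194304

Answer: 27225/4194304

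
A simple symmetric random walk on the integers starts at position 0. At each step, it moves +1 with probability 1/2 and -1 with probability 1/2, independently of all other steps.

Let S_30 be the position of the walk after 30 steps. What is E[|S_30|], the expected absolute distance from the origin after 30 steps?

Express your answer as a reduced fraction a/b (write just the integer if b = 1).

S_30 takes values m ≡ 0 (mod 2) with |m| ≤ 30; P(S_30=m) = C(30,(30+m)/2)/2^30.
Total paths: 2^30 = 1073741824
Distribution: P(S=-30)=1/1073741824, P(S=-28)=30/1073741824, P(S=-26)=435/1073741824, P(S=-24)=4060/1073741824, P(S=-22)=27405/1073741824, P(S=-20)=142506/1073741824, P(S=-18)=593775/1073741824, P(S=-16)=2035800/1073741824, P(S=-14)=5852925/1073741824, P(S=-12)=14307150/1073741824, P(S=-10)=30045015/1073741824, P(S=-8)=54627300/1073741824, P(S=-6)=86493225/1073741824, P(S=-4)=119759850/1073741824, P(S=-2)=145422675/1073741824, P(S=0)=155117520/1073741824, P(S=2)=145422675/1073741824, P(S=4)=119759850/1073741824, P(S=6)=86493225/1073741824, P(S=8)=54627300/1073741824, P(S=10)=30045015/1073741824, P(S=12)=14307150/1073741824, P(S=14)=5852925/1073741824, P(S=16)=2035800/1073741824, P(S=18)=593775/1073741824, P(S=20)=142506/1073741824, P(S=22)=27405/1073741824, P(S=24)=4060/1073741824, P(S=26)=435/1073741824, P(S=28)=30/1073741824, P(S=30)=1/1073741824
E[|S_30|] = Σ_m |m|·P(S_30=m) = 4653525600/1073741824 = 145422675/33554432

Answer: 145422675/33554432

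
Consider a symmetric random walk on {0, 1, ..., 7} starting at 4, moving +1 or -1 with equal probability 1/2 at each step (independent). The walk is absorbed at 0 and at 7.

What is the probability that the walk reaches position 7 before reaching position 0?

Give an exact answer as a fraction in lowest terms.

Symmetric walk (p = 1/2): the harmonic-function argument gives P(hit 7 before 0 | start at 4) = a/N.
P = 4/7 = 4/7

Answer: 4/7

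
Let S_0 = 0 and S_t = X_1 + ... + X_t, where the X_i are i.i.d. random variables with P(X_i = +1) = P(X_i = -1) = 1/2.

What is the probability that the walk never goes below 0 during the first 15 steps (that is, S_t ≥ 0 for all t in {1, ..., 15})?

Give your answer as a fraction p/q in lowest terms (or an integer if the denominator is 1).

Let f(t,s) = #length-t paths at position s with S_1..S_t all ≥ 0.
f(t,s) = f(t-1,s-1) + f(t-1,s+1) for s ≥ 0; f(t,s) = 0 for s < 0.
t=0: f(0,0)=1
t=1: f(1,1)=1
t=2: f(2,0)=1 f(2,2)=1
t=3: f(3,1)=2 f(3,3)=1
t=4: f(4,0)=2 f(4,2)=3 f(4,4)=1
t=5: f(5,1)=5 f(5,3)=4 f(5,5)=1
t=6: f(6,0)=5 f(6,2)=9 f(6,4)=5 f(6,6)=1
t=7: f(7,1)=14 f(7,3)=14 f(7,5)=6 f(7,7)=1
t=8: f(8,0)=14 f(8,2)=28 f(8,4)=20 f(8,6)=7 f(8,8)=1
t=9: f(9,1)=42 f(9,3)=48 f(9,5)=27 f(9,7)=8 f(9,9)=1
t=10: f(10,0)=42 f(10,2)=90 f(10,4)=75 f(10,6)=35 f(10,8)=9 f(10,10)=1
t=11: f(11,1)=132 f(11,3)=165 f(11,5)=110 f(11,7)=44 f(11,9)=10 f(11,11)=1
t=12: f(12,0)=132 f(12,2)=297 f(12,4)=275 f(12,6)=154 f(12,8)=54 f(12,10)=11 f(12,12)=1
t=13: f(13,1)=429 f(13,3)=572 f(13,5)=429 f(13,7)=208 f(13,9)=65 f(13,11)=12 f(13,13)=1
t=14: f(14,0)=429 f(14,2)=1001 f(14,4)=1001 f(14,6)=637 f(14,8)=273 f(14,10)=77 f(14,12)=13 f(14,14)=1
t=15: f(15,1)=1430 f(15,3)=2002 f(15,5)=1638 f(15,7)=910 f(15,9)=350 f(15,11)=90 f(15,13)=14 f(15,15)=1
Σ_s f(15,s) = 6435
P = 6435/32768 = 6435/32768

Answer: 6435/32768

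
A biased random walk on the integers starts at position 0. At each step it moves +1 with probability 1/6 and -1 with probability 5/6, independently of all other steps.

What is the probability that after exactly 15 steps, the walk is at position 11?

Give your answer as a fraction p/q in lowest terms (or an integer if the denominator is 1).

Answer: 875/156728328192

Derivation:
To reach position 11 after 15 steps: need 13 steps of +1 and 2 steps of -1.
Number of such sequences: C(15,13) = 105
Each has probability (1/6)^13 · (5/6)^2 = 25/470184984576
P = 105 · 25/470184984576 = 875/156728328192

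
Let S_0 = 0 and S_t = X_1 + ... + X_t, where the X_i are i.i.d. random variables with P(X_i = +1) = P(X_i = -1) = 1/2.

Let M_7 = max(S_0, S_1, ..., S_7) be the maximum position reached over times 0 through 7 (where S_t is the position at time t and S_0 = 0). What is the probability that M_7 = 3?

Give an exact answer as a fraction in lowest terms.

Answer: 21/128

Derivation:
Let M_7 = max(S_0,...,S_7). Use the reflection principle: for j ≥ 1, #{paths with M_7 ≥ j} = #{S_7 ≥ j} + #{S_7 ≥ j+1}.
By reflection, #{M_7 ≥ 3} = #{S_7 ≥ 3} + #{S_7 ≥ 4} = 29 + 8 = 37.
#{M_7 ≥ 4} = #{S_7 ≥ 4} + #{S_7 ≥ 5} = 8 + 8 = 16.
#{M_7 = 3} = 37 - 16 = 21.
P(M_7 = 3) = 21/128 = 21/128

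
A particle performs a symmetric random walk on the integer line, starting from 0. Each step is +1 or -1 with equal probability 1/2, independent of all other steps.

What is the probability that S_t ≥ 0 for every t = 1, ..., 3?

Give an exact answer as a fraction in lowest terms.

Answer: 3/8

Derivation:
Let f(t,s) = #length-t paths at position s with S_1..S_t all ≥ 0.
f(t,s) = f(t-1,s-1) + f(t-1,s+1) for s ≥ 0; f(t,s) = 0 for s < 0.
t=0: f(0,0)=1
t=1: f(1,1)=1
t=2: f(2,0)=1 f(2,2)=1
t=3: f(3,1)=2 f(3,3)=1
Σ_s f(3,s) = 3
P = 3/8 = 3/8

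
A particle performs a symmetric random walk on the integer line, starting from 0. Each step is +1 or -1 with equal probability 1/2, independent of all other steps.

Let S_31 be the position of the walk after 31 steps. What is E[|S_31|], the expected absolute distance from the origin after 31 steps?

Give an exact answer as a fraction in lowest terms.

S_31 takes values m ≡ 1 (mod 2) with |m| ≤ 31; P(S_31=m) = C(31,(31+m)/2)/2^31.
Total paths: 2^31 = 2147483648
Distribution: P(S=-31)=1/2147483648, P(S=-29)=31/2147483648, P(S=-27)=465/2147483648, P(S=-25)=4495/2147483648, P(S=-23)=31465/2147483648, P(S=-21)=169911/2147483648, P(S=-19)=736281/2147483648, P(S=-17)=2629575/2147483648, P(S=-15)=7888725/2147483648, P(S=-13)=20160075/2147483648, P(S=-11)=44352165/2147483648, P(S=-9)=84672315/2147483648, P(S=-7)=141120525/2147483648, P(S=-5)=206253075/2147483648, P(S=-3)=265182525/2147483648, P(S=-1)=300540195/2147483648, P(S=1)=300540195/2147483648, P(S=3)=265182525/2147483648, P(S=5)=206253075/2147483648, P(S=7)=141120525/2147483648, P(S=9)=84672315/2147483648, P(S=11)=44352165/2147483648, P(S=13)=20160075/2147483648, P(S=15)=7888725/2147483648, P(S=17)=2629575/2147483648, P(S=19)=736281/2147483648, P(S=21)=169911/2147483648, P(S=23)=31465/2147483648, P(S=25)=4495/2147483648, P(S=27)=465/2147483648, P(S=29)=31/2147483648, P(S=31)=1/2147483648
E[|S_31|] = Σ_m |m|·P(S_31=m) = 9617286240/2147483648 = 300540195/67108864

Answer: 300540195/67108864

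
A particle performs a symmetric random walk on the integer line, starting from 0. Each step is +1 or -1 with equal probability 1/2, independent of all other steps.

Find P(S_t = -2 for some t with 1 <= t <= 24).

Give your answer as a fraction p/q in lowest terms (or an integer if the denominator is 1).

Count via complement. Let g(t,s) = #length-t paths at position s with S_1..S_t all ≠ -2.
g(t,s) = g(t-1,s-1) + g(t-1,s+1) for s ≠ -2; g(t,-2) = 0.
t=0: g(0,0)=1
t=1: g(1,-1)=1 g(1,1)=1
t=2: g(2,0)=2 g(2,2)=1
t=3: g(3,-1)=2 g(3,1)=3 g(3,3)=1
t=4: g(4,0)=5 g(4,2)=4 g(4,4)=1
t=5: g(5,-1)=5 g(5,1)=9 g(5,3)=5 g(5,5)=1
t=6: g(6,0)=14 g(6,2)=14 g(6,4)=6 g(6,6)=1
t=7: g(7,-1)=14 g(7,1)=28 g(7,3)=20 g(7,5)=7 g(7,7)=1
t=8: g(8,0)=42 g(8,2)=48 g(8,4)=27 g(8,6)=8 g(8,8)=1
t=9: g(9,-1)=42 g(9,1)=90 g(9,3)=75 g(9,5)=35 g(9,7)=9 g(9,9)=1
t=10: g(10,0)=132 g(10,2)=165 g(10,4)=110 g(10,6)=44 g(10,8)=10 g(10,10)=1
t=11: g(11,-1)=132 g(11,1)=297 g(11,3)=275 g(11,5)=154 g(11,7)=54 g(11,9)=11 g(11,11)=1
t=12: g(12,0)=429 g(12,2)=572 g(12,4)=429 g(12,6)=208 g(12,8)=65 g(12,10)=12 g(12,12)=1
t=13: g(13,-1)=429 g(13,1)=1001 g(13,3)=1001 g(13,5)=637 g(13,7)=273 g(13,9)=77 g(13,11)=13 g(13,13)=1
t=14: g(14,0)=1430 g(14,2)=2002 g(14,4)=1638 g(14,6)=910 g(14,8)=350 g(14,10)=90 g(14,12)=14 g(14,14)=1
t=15: g(15,-1)=1430 g(15,1)=3432 g(15,3)=3640 g(15,5)=2548 g(15,7)=1260 g(15,9)=440 g(15,11)=104 g(15,13)=15 g(15,15)=1
t=16: g(16,0)=4862 g(16,2)=7072 g(16,4)=6188 g(16,6)=3808 g(16,8)=1700 g(16,10)=544 g(16,12)=119 g(16,14)=16 g(16,16)=1
t=17: g(17,-1)=4862 g(17,1)=11934 g(17,3)=13260 g(17,5)=9996 g(17,7)=5508 g(17,9)=2244 g(17,11)=663 g(17,13)=135 g(17,15)=17 g(17,17)=1
t=18: g(18,0)=16796 g(18,2)=25194 g(18,4)=23256 g(18,6)=15504 g(18,8)=7752 g(18,10)=2907 g(18,12)=798 g(18,14)=152 g(18,16)=18 g(18,18)=1
t=19: g(19,-1)=16796 g(19,1)=41990 g(19,3)=48450 g(19,5)=38760 g(19,7)=23256 g(19,9)=10659 g(19,11)=3705 g(19,13)=950 g(19,15)=170 g(19,17)=19 g(19,19)=1
t=20: g(20,0)=58786 g(20,2)=90440 g(20,4)=87210 g(20,6)=62016 g(20,8)=33915 g(20,10)=14364 g(20,12)=4655 g(20,14)=1120 g(20,16)=189 g(20,18)=20 g(20,20)=1
t=21: g(21,-1)=58786 g(21,1)=149226 g(21,3)=177650 g(21,5)=149226 g(21,7)=95931 g(21,9)=48279 g(21,11)=19019 g(21,13)=5775 g(21,15)=1309 g(21,17)=209 g(21,19)=21 g(21,21)=1
t=22: g(22,0)=208012 g(22,2)=326876 g(22,4)=326876 g(22,6)=245157 g(22,8)=144210 g(22,10)=67298 g(22,12)=24794 g(22,14)=7084 g(22,16)=1518 g(22,18)=230 g(22,20)=22 g(22,22)=1
t=23: g(23,-1)=208012 g(23,1)=534888 g(23,3)=653752 g(23,5)=572033 g(23,7)=389367 g(23,9)=211508 g(23,11)=92092 g(23,13)=31878 g(23,15)=8602 g(23,17)=1748 g(23,19)=252 g(23,21)=23 g(23,23)=1
t=24: g(24,0)=742900 g(24,2)=1188640 g(24,4)=1225785 g(24,6)=961400 g(24,8)=600875 g(24,10)=303600 g(24,12)=123970 g(24,14)=40480 g(24,16)=10350 g(24,18)=2000 g(24,20)=275 g(24,22)=24 g(24,24)=1
Paths never hitting -2: Σ_s g(24,s) = 5200300
Paths hitting -2: 2^24 - 5200300 = 11576916
P = 11576916/16777216 = 2894229/4194304

Answer: 2894229/4194304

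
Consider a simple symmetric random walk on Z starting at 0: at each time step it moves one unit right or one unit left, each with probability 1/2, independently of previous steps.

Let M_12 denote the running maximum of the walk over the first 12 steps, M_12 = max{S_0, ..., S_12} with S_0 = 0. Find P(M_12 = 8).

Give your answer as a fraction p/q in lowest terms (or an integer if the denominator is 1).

Let M_12 = max(S_0,...,S_12). Use the reflection principle: for j ≥ 1, #{paths with M_12 ≥ j} = #{S_12 ≥ j} + #{S_12 ≥ j+1}.
By reflection, #{M_12 ≥ 8} = #{S_12 ≥ 8} + #{S_12 ≥ 9} = 79 + 13 = 92.
#{M_12 ≥ 9} = #{S_12 ≥ 9} + #{S_12 ≥ 10} = 13 + 13 = 26.
#{M_12 = 8} = 92 - 26 = 66.
P(M_12 = 8) = 66/4096 = 33/2048

Answer: 33/2048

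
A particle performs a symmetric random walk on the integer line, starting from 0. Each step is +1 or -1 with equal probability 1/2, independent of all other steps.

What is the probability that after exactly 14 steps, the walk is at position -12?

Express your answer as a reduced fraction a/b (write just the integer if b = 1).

To reach position -12 after 14 steps: need 1 step of +1 and 13 of -1.
Favorable paths: C(14,1) = 14
Total paths: 2^14 = 16384
P = 14/16384 = 7/8192

Answer: 7/8192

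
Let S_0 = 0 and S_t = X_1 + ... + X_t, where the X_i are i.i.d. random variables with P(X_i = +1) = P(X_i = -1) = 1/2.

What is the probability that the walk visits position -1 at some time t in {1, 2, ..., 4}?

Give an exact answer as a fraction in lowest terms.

Count via complement. Let g(t,s) = #length-t paths at position s with S_1..S_t all ≠ -1.
g(t,s) = g(t-1,s-1) + g(t-1,s+1) for s ≠ -1; g(t,-1) = 0.
t=0: g(0,0)=1
t=1: g(1,1)=1
t=2: g(2,0)=1 g(2,2)=1
t=3: g(3,1)=2 g(3,3)=1
t=4: g(4,0)=2 g(4,2)=3 g(4,4)=1
Paths never hitting -1: Σ_s g(4,s) = 6
Paths hitting -1: 2^4 - 6 = 10
P = 10/16 = 5/8

Answer: 5/8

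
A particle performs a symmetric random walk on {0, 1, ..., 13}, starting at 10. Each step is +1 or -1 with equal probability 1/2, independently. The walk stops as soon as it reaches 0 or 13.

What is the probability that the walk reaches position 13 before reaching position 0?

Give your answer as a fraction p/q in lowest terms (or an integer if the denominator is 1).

Symmetric walk (p = 1/2): the harmonic-function argument gives P(hit 13 before 0 | start at 10) = a/N.
P = 10/13 = 10/13

Answer: 10/13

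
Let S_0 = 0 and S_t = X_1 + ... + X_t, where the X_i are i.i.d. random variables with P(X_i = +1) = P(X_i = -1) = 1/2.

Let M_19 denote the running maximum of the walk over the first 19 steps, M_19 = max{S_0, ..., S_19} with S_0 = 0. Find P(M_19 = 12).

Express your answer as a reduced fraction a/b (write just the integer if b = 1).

Let M_19 = max(S_0,...,S_19). Use the reflection principle: for j ≥ 1, #{paths with M_19 ≥ j} = #{S_19 ≥ j} + #{S_19 ≥ j+1}.
By reflection, #{M_19 ≥ 12} = #{S_19 ≥ 12} + #{S_19 ≥ 13} = 1160 + 1160 = 2320.
#{M_19 ≥ 13} = #{S_19 ≥ 13} + #{S_19 ≥ 14} = 1160 + 191 = 1351.
#{M_19 = 12} = 2320 - 1351 = 969.
P(M_19 = 12) = 969/524288 = 969/524288

Answer: 969/524288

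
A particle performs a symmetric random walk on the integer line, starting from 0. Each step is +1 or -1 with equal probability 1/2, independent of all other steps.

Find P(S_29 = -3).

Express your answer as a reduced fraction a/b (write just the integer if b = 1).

To reach position -3 after 29 steps: need 13 steps of +1 and 16 of -1.
Favorable paths: C(29,13) = 67863915
Total paths: 2^29 = 536870912
P = 67863915/536870912 = 67863915/536870912

Answer: 67863915/536870912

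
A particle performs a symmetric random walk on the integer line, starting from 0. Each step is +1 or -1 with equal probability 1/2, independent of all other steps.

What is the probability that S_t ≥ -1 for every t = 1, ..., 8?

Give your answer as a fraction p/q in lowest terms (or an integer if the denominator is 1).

Answer: 63/128

Derivation:
Let f(t,s) = #length-t paths at position s with S_1..S_t all ≥ -1.
f(t,s) = f(t-1,s-1) + f(t-1,s+1) for s ≥ -1; f(t,s) = 0 for s < -1.
t=0: f(0,0)=1
t=1: f(1,-1)=1 f(1,1)=1
t=2: f(2,0)=2 f(2,2)=1
t=3: f(3,-1)=2 f(3,1)=3 f(3,3)=1
t=4: f(4,0)=5 f(4,2)=4 f(4,4)=1
t=5: f(5,-1)=5 f(5,1)=9 f(5,3)=5 f(5,5)=1
t=6: f(6,0)=14 f(6,2)=14 f(6,4)=6 f(6,6)=1
t=7: f(7,-1)=14 f(7,1)=28 f(7,3)=20 f(7,5)=7 f(7,7)=1
t=8: f(8,0)=42 f(8,2)=48 f(8,4)=27 f(8,6)=8 f(8,8)=1
Σ_s f(8,s) = 126
P = 126/256 = 63/128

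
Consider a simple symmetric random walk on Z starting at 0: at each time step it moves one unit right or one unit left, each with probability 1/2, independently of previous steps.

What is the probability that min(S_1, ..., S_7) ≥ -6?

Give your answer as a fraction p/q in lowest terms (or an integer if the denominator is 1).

Answer: 127/128

Derivation:
Let f(t,s) = #length-t paths at position s with S_1..S_t all ≥ -6.
f(t,s) = f(t-1,s-1) + f(t-1,s+1) for s ≥ -6; f(t,s) = 0 for s < -6.
t=0: f(0,0)=1
t=1: f(1,-1)=1 f(1,1)=1
t=2: f(2,-2)=1 f(2,0)=2 f(2,2)=1
t=3: f(3,-3)=1 f(3,-1)=3 f(3,1)=3 f(3,3)=1
t=4: f(4,-4)=1 f(4,-2)=4 f(4,0)=6 f(4,2)=4 f(4,4)=1
t=5: f(5,-5)=1 f(5,-3)=5 f(5,-1)=10 f(5,1)=10 f(5,3)=5 f(5,5)=1
t=6: f(6,-6)=1 f(6,-4)=6 f(6,-2)=15 f(6,0)=20 f(6,2)=15 f(6,4)=6 f(6,6)=1
t=7: f(7,-5)=7 f(7,-3)=21 f(7,-1)=35 f(7,1)=35 f(7,3)=21 f(7,5)=7 f(7,7)=1
Σ_s f(7,s) = 127
P = 127/128 = 127/128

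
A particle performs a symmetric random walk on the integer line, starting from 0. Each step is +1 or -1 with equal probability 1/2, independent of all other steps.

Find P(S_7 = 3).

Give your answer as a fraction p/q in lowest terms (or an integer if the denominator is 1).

Answer: 21/128

Derivation:
To reach position 3 after 7 steps: need 5 steps of +1 and 2 of -1.
Favorable paths: C(7,5) = 21
Total paths: 2^7 = 128
P = 21/128 = 21/128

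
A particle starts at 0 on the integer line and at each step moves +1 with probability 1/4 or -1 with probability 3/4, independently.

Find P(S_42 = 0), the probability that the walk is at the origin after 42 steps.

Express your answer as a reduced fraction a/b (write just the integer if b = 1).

Answer: 703795935117303228915/2417851639229258349412352

Derivation:
To be at 0 after 42 steps: need exactly 21 steps of +1 and 21 of -1.
Number of such sequences: C(42,21) = 538257874440
Each has probability (1/4)^21 · (3/4)^21 = 10460353203/19342813113834066795298816
P = 538257874440 · 10460353203/19342813113834066795298816 = 703795935117303228915/2417851639229258349412352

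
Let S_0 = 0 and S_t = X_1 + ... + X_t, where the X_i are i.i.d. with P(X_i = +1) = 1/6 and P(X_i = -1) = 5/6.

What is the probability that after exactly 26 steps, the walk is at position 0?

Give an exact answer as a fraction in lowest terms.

To be at 0 after 26 steps: need exactly 13 steps of +1 and 13 of -1.
Number of such sequences: C(26,13) = 10400600
Each has probability (1/6)^13 · (5/6)^13 = 1220703125/170581728179578208256
P = 10400600 · 1220703125/170581728179578208256 = 1587005615234375/21322716022447276032

Answer: 1587005615234375/21322716022447276032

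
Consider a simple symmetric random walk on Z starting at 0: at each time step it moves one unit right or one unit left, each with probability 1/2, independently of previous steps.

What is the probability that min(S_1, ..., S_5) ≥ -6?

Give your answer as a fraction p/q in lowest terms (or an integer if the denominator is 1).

Answer: 1

Derivation:
Let f(t,s) = #length-t paths at position s with S_1..S_t all ≥ -6.
f(t,s) = f(t-1,s-1) + f(t-1,s+1) for s ≥ -6; f(t,s) = 0 for s < -6.
t=0: f(0,0)=1
t=1: f(1,-1)=1 f(1,1)=1
t=2: f(2,-2)=1 f(2,0)=2 f(2,2)=1
t=3: f(3,-3)=1 f(3,-1)=3 f(3,1)=3 f(3,3)=1
t=4: f(4,-4)=1 f(4,-2)=4 f(4,0)=6 f(4,2)=4 f(4,4)=1
t=5: f(5,-5)=1 f(5,-3)=5 f(5,-1)=10 f(5,1)=10 f(5,3)=5 f(5,5)=1
Σ_s f(5,s) = 32
P = 32/32 = 1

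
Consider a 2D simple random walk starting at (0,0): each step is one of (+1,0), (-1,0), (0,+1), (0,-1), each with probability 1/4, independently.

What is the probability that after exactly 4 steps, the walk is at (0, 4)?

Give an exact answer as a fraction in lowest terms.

Answer: 1/256

Derivation:
Let h be the number of horizontal steps (so 4-h are vertical). To end at (0,4) need (h+0)/2 right-steps and ((4-h)+4)/2 up-steps.
Sum over h with 0 ≤ h ≤ 0, h ≡ 0 (mod 2), 4-h ≡ 0 (mod 2):
h=0: C(4,0)·C(0,0)·C(4,4) = 1·1·1 = 1
Total favorable: 1
Total paths: 4^4 = 256
P = 1/256 = 1/256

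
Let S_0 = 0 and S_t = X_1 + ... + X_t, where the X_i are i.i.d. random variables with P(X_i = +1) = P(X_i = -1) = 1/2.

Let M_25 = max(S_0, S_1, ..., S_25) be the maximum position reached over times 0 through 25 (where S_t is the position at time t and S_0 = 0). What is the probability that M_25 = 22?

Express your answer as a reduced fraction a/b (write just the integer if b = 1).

Let M_25 = max(S_0,...,S_25). Use the reflection principle: for j ≥ 1, #{paths with M_25 ≥ j} = #{S_25 ≥ j} + #{S_25 ≥ j+1}.
By reflection, #{M_25 ≥ 22} = #{S_25 ≥ 22} + #{S_25 ≥ 23} = 26 + 26 = 52.
#{M_25 ≥ 23} = #{S_25 ≥ 23} + #{S_25 ≥ 24} = 26 + 1 = 27.
#{M_25 = 22} = 52 - 27 = 25.
P(M_25 = 22) = 25/33554432 = 25/33554432

Answer: 25/33554432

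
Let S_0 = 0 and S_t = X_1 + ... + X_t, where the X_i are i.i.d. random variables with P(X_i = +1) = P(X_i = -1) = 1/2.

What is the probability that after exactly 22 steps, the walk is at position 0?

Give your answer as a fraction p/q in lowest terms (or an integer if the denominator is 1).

Answer: 88179/524288

Derivation:
To return to 0 after 22 steps: need exactly 11 steps of +1 and 11 of -1.
Favorable paths: C(22,11) = 705432
Total paths: 2^22 = 4194304
P = 705432/4194304 = 88179/524288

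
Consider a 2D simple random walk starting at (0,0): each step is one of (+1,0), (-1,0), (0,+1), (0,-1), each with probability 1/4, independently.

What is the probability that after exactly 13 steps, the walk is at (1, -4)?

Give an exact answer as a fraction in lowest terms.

Let h be the number of horizontal steps (so 13-h are vertical). To end at (1,-4) need (h+1)/2 right-steps and ((13-h)-4)/2 up-steps.
Sum over h with 1 ≤ h ≤ 9, h ≡ 1 (mod 2), 13-h ≡ 0 (mod 2):
h=1: C(13,1)·C(1,1)·C(12,4) = 13·1·495 = 6435
h=3: C(13,3)·C(3,2)·C(10,3) = 286·3·120 = 102960
h=5: C(13,5)·C(5,3)·C(8,2) = 1287·10·28 = 360360
h=7: C(13,7)·C(7,4)·C(6,1) = 1716·35·6 = 360360
h=9: C(13,9)·C(9,5)·C(4,0) = 715·126·1 = 90090
Total favorable: 920205
Total paths: 4^13 = 67108864
P = 920205/67108864 = 920205/67108864

Answer: 920205/67108864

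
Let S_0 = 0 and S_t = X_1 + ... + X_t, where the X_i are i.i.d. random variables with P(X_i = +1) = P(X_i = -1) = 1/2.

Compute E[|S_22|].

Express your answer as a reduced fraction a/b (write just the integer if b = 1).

S_22 takes values m ≡ 0 (mod 2) with |m| ≤ 22; P(S_22=m) = C(22,(22+m)/2)/2^22.
Total paths: 2^22 = 4194304
Distribution: P(S=-22)=1/4194304, P(S=-20)=22/4194304, P(S=-18)=231/4194304, P(S=-16)=1540/4194304, P(S=-14)=7315/4194304, P(S=-12)=26334/4194304, P(S=-10)=74613/4194304, P(S=-8)=170544/4194304, P(S=-6)=319770/4194304, P(S=-4)=497420/4194304, P(S=-2)=646646/4194304, P(S=0)=705432/4194304, P(S=2)=646646/4194304, P(S=4)=497420/4194304, P(S=6)=319770/4194304, P(S=8)=170544/4194304, P(S=10)=74613/4194304, P(S=12)=26334/4194304, P(S=14)=7315/4194304, P(S=16)=1540/4194304, P(S=18)=231/4194304, P(S=20)=22/4194304, P(S=22)=1/4194304
E[|S_22|] = Σ_m |m|·P(S_22=m) = 15519504/4194304 = 969969/262144

Answer: 969969/262144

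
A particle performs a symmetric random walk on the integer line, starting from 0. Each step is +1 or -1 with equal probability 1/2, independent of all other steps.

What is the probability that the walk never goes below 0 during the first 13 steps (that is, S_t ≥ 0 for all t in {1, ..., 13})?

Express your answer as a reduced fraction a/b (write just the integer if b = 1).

Let f(t,s) = #length-t paths at position s with S_1..S_t all ≥ 0.
f(t,s) = f(t-1,s-1) + f(t-1,s+1) for s ≥ 0; f(t,s) = 0 for s < 0.
t=0: f(0,0)=1
t=1: f(1,1)=1
t=2: f(2,0)=1 f(2,2)=1
t=3: f(3,1)=2 f(3,3)=1
t=4: f(4,0)=2 f(4,2)=3 f(4,4)=1
t=5: f(5,1)=5 f(5,3)=4 f(5,5)=1
t=6: f(6,0)=5 f(6,2)=9 f(6,4)=5 f(6,6)=1
t=7: f(7,1)=14 f(7,3)=14 f(7,5)=6 f(7,7)=1
t=8: f(8,0)=14 f(8,2)=28 f(8,4)=20 f(8,6)=7 f(8,8)=1
t=9: f(9,1)=42 f(9,3)=48 f(9,5)=27 f(9,7)=8 f(9,9)=1
t=10: f(10,0)=42 f(10,2)=90 f(10,4)=75 f(10,6)=35 f(10,8)=9 f(10,10)=1
t=11: f(11,1)=132 f(11,3)=165 f(11,5)=110 f(11,7)=44 f(11,9)=10 f(11,11)=1
t=12: f(12,0)=132 f(12,2)=297 f(12,4)=275 f(12,6)=154 f(12,8)=54 f(12,10)=11 f(12,12)=1
t=13: f(13,1)=429 f(13,3)=572 f(13,5)=429 f(13,7)=208 f(13,9)=65 f(13,11)=12 f(13,13)=1
Σ_s f(13,s) = 1716
P = 1716/8192 = 429/2048

Answer: 429/2048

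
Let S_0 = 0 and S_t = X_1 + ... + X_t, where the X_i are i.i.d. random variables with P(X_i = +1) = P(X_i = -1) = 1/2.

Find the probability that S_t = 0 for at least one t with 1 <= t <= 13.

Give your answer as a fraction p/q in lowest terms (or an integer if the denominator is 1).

Count via complement. Let g(t,s) = #length-t paths at position s with S_1..S_t all ≠ 0.
g(t,s) = g(t-1,s-1) + g(t-1,s+1) for s ≠ 0; g(t,0) = 0.
t=0: g(0,0)=1
t=1: g(1,-1)=1 g(1,1)=1
t=2: g(2,-2)=1 g(2,2)=1
t=3: g(3,-3)=1 g(3,-1)=1 g(3,1)=1 g(3,3)=1
t=4: g(4,-4)=1 g(4,-2)=2 g(4,2)=2 g(4,4)=1
t=5: g(5,-5)=1 g(5,-3)=3 g(5,-1)=2 g(5,1)=2 g(5,3)=3 g(5,5)=1
t=6: g(6,-6)=1 g(6,-4)=4 g(6,-2)=5 g(6,2)=5 g(6,4)=4 g(6,6)=1
t=7: g(7,-7)=1 g(7,-5)=5 g(7,-3)=9 g(7,-1)=5 g(7,1)=5 g(7,3)=9 g(7,5)=5 g(7,7)=1
t=8: g(8,-8)=1 g(8,-6)=6 g(8,-4)=14 g(8,-2)=14 g(8,2)=14 g(8,4)=14 g(8,6)=6 g(8,8)=1
t=9: g(9,-9)=1 g(9,-7)=7 g(9,-5)=20 g(9,-3)=28 g(9,-1)=14 g(9,1)=14 g(9,3)=28 g(9,5)=20 g(9,7)=7 g(9,9)=1
t=10: g(10,-10)=1 g(10,-8)=8 g(10,-6)=27 g(10,-4)=48 g(10,-2)=42 g(10,2)=42 g(10,4)=48 g(10,6)=27 g(10,8)=8 g(10,10)=1
t=11: g(11,-11)=1 g(11,-9)=9 g(11,-7)=35 g(11,-5)=75 g(11,-3)=90 g(11,-1)=42 g(11,1)=42 g(11,3)=90 g(11,5)=75 g(11,7)=35 g(11,9)=9 g(11,11)=1
t=12: g(12,-12)=1 g(12,-10)=10 g(12,-8)=44 g(12,-6)=110 g(12,-4)=165 g(12,-2)=132 g(12,2)=132 g(12,4)=165 g(12,6)=110 g(12,8)=44 g(12,10)=10 g(12,12)=1
t=13: g(13,-13)=1 g(13,-11)=11 g(13,-9)=54 g(13,-7)=154 g(13,-5)=275 g(13,-3)=297 g(13,-1)=132 g(13,1)=132 g(13,3)=297 g(13,5)=275 g(13,7)=154 g(13,9)=54 g(13,11)=11 g(13,13)=1
Paths never hitting 0: Σ_s g(13,s) = 1848
Paths hitting 0: 2^13 - 1848 = 6344
P = 6344/8192 = 793/1024

Answer: 793/1024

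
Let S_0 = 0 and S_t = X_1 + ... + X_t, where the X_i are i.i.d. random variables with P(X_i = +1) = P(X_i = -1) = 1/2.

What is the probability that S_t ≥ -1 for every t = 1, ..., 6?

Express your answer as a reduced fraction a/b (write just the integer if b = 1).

Let f(t,s) = #length-t paths at position s with S_1..S_t all ≥ -1.
f(t,s) = f(t-1,s-1) + f(t-1,s+1) for s ≥ -1; f(t,s) = 0 for s < -1.
t=0: f(0,0)=1
t=1: f(1,-1)=1 f(1,1)=1
t=2: f(2,0)=2 f(2,2)=1
t=3: f(3,-1)=2 f(3,1)=3 f(3,3)=1
t=4: f(4,0)=5 f(4,2)=4 f(4,4)=1
t=5: f(5,-1)=5 f(5,1)=9 f(5,3)=5 f(5,5)=1
t=6: f(6,0)=14 f(6,2)=14 f(6,4)=6 f(6,6)=1
Σ_s f(6,s) = 35
P = 35/64 = 35/64

Answer: 35/64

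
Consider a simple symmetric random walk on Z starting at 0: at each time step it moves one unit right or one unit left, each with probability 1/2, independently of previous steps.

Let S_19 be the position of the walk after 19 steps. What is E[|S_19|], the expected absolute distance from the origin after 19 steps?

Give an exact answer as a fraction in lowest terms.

Answer: 230945/65536

Derivation:
S_19 takes values m ≡ 1 (mod 2) with |m| ≤ 19; P(S_19=m) = C(19,(19+m)/2)/2^19.
Total paths: 2^19 = 524288
Distribution: P(S=-19)=1/524288, P(S=-17)=19/524288, P(S=-15)=171/524288, P(S=-13)=969/524288, P(S=-11)=3876/524288, P(S=-9)=11628/524288, P(S=-7)=27132/524288, P(S=-5)=50388/524288, P(S=-3)=75582/524288, P(S=-1)=92378/524288, P(S=1)=92378/524288, P(S=3)=75582/524288, P(S=5)=50388/524288, P(S=7)=27132/524288, P(S=9)=11628/524288, P(S=11)=3876/524288, P(S=13)=969/524288, P(S=15)=171/524288, P(S=17)=19/524288, P(S=19)=1/524288
E[|S_19|] = Σ_m |m|·P(S_19=m) = 1847560/524288 = 230945/65536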